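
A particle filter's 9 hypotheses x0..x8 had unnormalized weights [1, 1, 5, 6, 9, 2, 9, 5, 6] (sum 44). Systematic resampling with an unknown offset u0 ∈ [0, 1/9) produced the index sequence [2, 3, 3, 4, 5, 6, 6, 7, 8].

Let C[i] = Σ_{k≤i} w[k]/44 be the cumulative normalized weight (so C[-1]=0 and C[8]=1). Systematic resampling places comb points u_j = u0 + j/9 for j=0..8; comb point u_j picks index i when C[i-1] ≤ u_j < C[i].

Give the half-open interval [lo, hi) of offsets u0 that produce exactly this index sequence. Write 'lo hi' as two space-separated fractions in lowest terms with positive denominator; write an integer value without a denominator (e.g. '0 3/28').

1/18 29/396

C = [1/44, 1/22, 7/44, 13/44, 1/2, 6/11, 3/4, 19/22, 1]
j=0 picked index 2: u0 ∈ [1/22, 7/44)
j=1 picked index 3: u0 ∈ [19/396, 73/396)
j=2 picked index 3: u0 ∈ [-25/396, 29/396)
j=3 picked index 4: u0 ∈ [-5/132, 1/6)
j=4 picked index 5: u0 ∈ [1/18, 10/99)
j=5 picked index 6: u0 ∈ [-1/99, 7/36)
j=6 picked index 6: u0 ∈ [-4/33, 1/12)
j=7 picked index 7: u0 ∈ [-1/36, 17/198)
j=8 picked index 8: u0 ∈ [-5/198, 1/9)
intersection: [1/18, 29/396)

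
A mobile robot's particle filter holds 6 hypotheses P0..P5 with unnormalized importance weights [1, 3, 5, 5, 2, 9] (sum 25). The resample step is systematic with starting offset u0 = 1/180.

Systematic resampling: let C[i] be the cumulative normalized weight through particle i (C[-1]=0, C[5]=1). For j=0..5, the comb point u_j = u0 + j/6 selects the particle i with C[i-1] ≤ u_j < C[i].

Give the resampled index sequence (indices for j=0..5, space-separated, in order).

C = [1/25, 4/25, 9/25, 14/25, 16/25, 1]
j=0: u_0=1/180 ∈ [0, 1/25) → index 0
j=1: u_1=31/180 ∈ [4/25, 9/25) → index 2
j=2: u_2=61/180 ∈ [4/25, 9/25) → index 2
j=3: u_3=91/180 ∈ [9/25, 14/25) → index 3
j=4: u_4=121/180 ∈ [16/25, 1) → index 5
j=5: u_5=151/180 ∈ [16/25, 1) → index 5

0 2 2 3 5 5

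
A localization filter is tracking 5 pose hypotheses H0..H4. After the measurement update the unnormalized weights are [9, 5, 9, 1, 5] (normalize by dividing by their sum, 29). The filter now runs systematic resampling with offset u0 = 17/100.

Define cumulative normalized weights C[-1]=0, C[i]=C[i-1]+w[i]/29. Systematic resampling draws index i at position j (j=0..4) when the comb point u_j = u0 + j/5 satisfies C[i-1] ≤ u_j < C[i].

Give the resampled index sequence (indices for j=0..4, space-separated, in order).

0 1 2 2 4

C = [9/29, 14/29, 23/29, 24/29, 1]
j=0: u_0=17/100 ∈ [0, 9/29) → index 0
j=1: u_1=37/100 ∈ [9/29, 14/29) → index 1
j=2: u_2=57/100 ∈ [14/29, 23/29) → index 2
j=3: u_3=77/100 ∈ [14/29, 23/29) → index 2
j=4: u_4=97/100 ∈ [24/29, 1) → index 4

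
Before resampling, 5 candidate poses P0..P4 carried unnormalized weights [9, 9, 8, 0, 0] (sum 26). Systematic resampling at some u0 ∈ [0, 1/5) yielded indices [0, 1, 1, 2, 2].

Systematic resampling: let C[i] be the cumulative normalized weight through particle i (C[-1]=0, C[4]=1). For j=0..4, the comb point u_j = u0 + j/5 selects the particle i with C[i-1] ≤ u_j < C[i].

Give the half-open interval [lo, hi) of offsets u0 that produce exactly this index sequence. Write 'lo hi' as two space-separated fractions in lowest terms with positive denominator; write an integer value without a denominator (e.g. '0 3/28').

19/130 1/5

C = [9/26, 9/13, 1, 1, 1]
j=0 picked index 0: u0 ∈ [0, 9/26)
j=1 picked index 1: u0 ∈ [19/130, 32/65)
j=2 picked index 1: u0 ∈ [-7/130, 19/65)
j=3 picked index 2: u0 ∈ [6/65, 2/5)
j=4 picked index 2: u0 ∈ [-7/65, 1/5)
intersection: [19/130, 1/5)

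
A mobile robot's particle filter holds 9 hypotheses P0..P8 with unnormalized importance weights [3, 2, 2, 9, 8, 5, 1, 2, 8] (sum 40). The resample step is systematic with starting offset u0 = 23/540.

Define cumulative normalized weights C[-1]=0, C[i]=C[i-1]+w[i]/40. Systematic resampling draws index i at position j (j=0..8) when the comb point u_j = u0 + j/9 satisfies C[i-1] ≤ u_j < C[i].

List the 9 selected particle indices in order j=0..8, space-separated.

C = [3/40, 1/8, 7/40, 2/5, 3/5, 29/40, 3/4, 4/5, 1]
j=0: u_0=23/540 ∈ [0, 3/40) → index 0
j=1: u_1=83/540 ∈ [1/8, 7/40) → index 2
j=2: u_2=143/540 ∈ [7/40, 2/5) → index 3
j=3: u_3=203/540 ∈ [7/40, 2/5) → index 3
j=4: u_4=263/540 ∈ [2/5, 3/5) → index 4
j=5: u_5=323/540 ∈ [2/5, 3/5) → index 4
j=6: u_6=383/540 ∈ [3/5, 29/40) → index 5
j=7: u_7=443/540 ∈ [4/5, 1) → index 8
j=8: u_8=503/540 ∈ [4/5, 1) → index 8

0 2 3 3 4 4 5 8 8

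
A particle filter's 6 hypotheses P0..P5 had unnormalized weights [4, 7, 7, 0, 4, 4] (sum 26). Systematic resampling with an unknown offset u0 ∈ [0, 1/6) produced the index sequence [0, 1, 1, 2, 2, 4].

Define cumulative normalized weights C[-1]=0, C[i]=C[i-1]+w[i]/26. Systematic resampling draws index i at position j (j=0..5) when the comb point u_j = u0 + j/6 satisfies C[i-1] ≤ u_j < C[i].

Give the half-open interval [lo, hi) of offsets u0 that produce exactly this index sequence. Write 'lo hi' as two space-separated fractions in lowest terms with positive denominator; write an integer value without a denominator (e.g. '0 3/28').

C = [2/13, 11/26, 9/13, 9/13, 11/13, 1]
j=0 picked index 0: u0 ∈ [0, 2/13)
j=1 picked index 1: u0 ∈ [-1/78, 10/39)
j=2 picked index 1: u0 ∈ [-7/39, 7/78)
j=3 picked index 2: u0 ∈ [-1/13, 5/26)
j=4 picked index 2: u0 ∈ [-19/78, 1/39)
j=5 picked index 4: u0 ∈ [-11/78, 1/78)
intersection: [0, 1/78)

0 1/78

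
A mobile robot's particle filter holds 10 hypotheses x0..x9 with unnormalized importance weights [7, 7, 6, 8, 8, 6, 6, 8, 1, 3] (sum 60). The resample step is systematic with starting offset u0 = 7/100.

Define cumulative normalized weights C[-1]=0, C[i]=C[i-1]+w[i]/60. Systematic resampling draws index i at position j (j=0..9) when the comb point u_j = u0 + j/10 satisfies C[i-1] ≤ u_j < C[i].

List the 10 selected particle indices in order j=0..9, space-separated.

0 1 2 3 4 4 5 6 7 9

C = [7/60, 7/30, 1/3, 7/15, 3/5, 7/10, 4/5, 14/15, 19/20, 1]
j=0: u_0=7/100 ∈ [0, 7/60) → index 0
j=1: u_1=17/100 ∈ [7/60, 7/30) → index 1
j=2: u_2=27/100 ∈ [7/30, 1/3) → index 2
j=3: u_3=37/100 ∈ [1/3, 7/15) → index 3
j=4: u_4=47/100 ∈ [7/15, 3/5) → index 4
j=5: u_5=57/100 ∈ [7/15, 3/5) → index 4
j=6: u_6=67/100 ∈ [3/5, 7/10) → index 5
j=7: u_7=77/100 ∈ [7/10, 4/5) → index 6
j=8: u_8=87/100 ∈ [4/5, 14/15) → index 7
j=9: u_9=97/100 ∈ [19/20, 1) → index 9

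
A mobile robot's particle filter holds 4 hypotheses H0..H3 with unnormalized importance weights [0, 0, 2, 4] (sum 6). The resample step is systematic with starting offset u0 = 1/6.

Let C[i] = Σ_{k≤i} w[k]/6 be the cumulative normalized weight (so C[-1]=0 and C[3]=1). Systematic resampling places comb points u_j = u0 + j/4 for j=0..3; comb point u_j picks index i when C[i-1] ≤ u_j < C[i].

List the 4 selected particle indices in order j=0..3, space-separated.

C = [0, 0, 1/3, 1]
j=0: u_0=1/6 ∈ [0, 1/3) → index 2
j=1: u_1=5/12 ∈ [1/3, 1) → index 3
j=2: u_2=2/3 ∈ [1/3, 1) → index 3
j=3: u_3=11/12 ∈ [1/3, 1) → index 3

2 3 3 3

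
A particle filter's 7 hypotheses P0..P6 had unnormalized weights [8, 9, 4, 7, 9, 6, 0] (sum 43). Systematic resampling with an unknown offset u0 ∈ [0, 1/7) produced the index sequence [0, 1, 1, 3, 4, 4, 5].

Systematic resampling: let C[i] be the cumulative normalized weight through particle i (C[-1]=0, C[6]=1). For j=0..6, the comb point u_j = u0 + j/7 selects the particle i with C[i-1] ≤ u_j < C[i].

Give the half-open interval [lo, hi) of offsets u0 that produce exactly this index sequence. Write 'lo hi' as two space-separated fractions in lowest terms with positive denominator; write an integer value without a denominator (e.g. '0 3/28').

24/301 33/301

C = [8/43, 17/43, 21/43, 28/43, 37/43, 1, 1]
j=0 picked index 0: u0 ∈ [0, 8/43)
j=1 picked index 1: u0 ∈ [13/301, 76/301)
j=2 picked index 1: u0 ∈ [-30/301, 33/301)
j=3 picked index 3: u0 ∈ [18/301, 67/301)
j=4 picked index 4: u0 ∈ [24/301, 87/301)
j=5 picked index 4: u0 ∈ [-19/301, 44/301)
j=6 picked index 5: u0 ∈ [1/301, 1/7)
intersection: [24/301, 33/301)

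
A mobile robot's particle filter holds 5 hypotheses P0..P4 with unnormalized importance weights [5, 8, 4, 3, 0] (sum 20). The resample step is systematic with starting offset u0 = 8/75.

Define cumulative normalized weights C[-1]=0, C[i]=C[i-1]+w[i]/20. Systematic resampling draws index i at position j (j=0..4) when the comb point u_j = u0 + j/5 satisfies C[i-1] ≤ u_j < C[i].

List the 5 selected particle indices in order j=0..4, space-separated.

C = [1/4, 13/20, 17/20, 1, 1]
j=0: u_0=8/75 ∈ [0, 1/4) → index 0
j=1: u_1=23/75 ∈ [1/4, 13/20) → index 1
j=2: u_2=38/75 ∈ [1/4, 13/20) → index 1
j=3: u_3=53/75 ∈ [13/20, 17/20) → index 2
j=4: u_4=68/75 ∈ [17/20, 1) → index 3

0 1 1 2 3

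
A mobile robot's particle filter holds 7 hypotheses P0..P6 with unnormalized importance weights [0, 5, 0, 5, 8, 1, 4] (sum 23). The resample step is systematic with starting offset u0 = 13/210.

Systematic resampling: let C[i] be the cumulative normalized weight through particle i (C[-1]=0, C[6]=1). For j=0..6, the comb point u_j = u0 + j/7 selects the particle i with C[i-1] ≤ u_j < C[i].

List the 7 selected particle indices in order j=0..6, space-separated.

1 1 3 4 4 4 6

C = [0, 5/23, 5/23, 10/23, 18/23, 19/23, 1]
j=0: u_0=13/210 ∈ [0, 5/23) → index 1
j=1: u_1=43/210 ∈ [0, 5/23) → index 1
j=2: u_2=73/210 ∈ [5/23, 10/23) → index 3
j=3: u_3=103/210 ∈ [10/23, 18/23) → index 4
j=4: u_4=19/30 ∈ [10/23, 18/23) → index 4
j=5: u_5=163/210 ∈ [10/23, 18/23) → index 4
j=6: u_6=193/210 ∈ [19/23, 1) → index 6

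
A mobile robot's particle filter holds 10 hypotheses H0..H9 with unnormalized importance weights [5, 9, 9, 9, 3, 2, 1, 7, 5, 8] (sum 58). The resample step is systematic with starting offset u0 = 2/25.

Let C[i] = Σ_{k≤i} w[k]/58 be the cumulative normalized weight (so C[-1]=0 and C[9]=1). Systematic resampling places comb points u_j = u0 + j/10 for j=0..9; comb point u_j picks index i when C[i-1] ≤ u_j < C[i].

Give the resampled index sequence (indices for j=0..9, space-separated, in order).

0 1 2 2 3 4 7 8 9 9

C = [5/58, 7/29, 23/58, 16/29, 35/58, 37/58, 19/29, 45/58, 25/29, 1]
j=0: u_0=2/25 ∈ [0, 5/58) → index 0
j=1: u_1=9/50 ∈ [5/58, 7/29) → index 1
j=2: u_2=7/25 ∈ [7/29, 23/58) → index 2
j=3: u_3=19/50 ∈ [7/29, 23/58) → index 2
j=4: u_4=12/25 ∈ [23/58, 16/29) → index 3
j=5: u_5=29/50 ∈ [16/29, 35/58) → index 4
j=6: u_6=17/25 ∈ [19/29, 45/58) → index 7
j=7: u_7=39/50 ∈ [45/58, 25/29) → index 8
j=8: u_8=22/25 ∈ [25/29, 1) → index 9
j=9: u_9=49/50 ∈ [25/29, 1) → index 9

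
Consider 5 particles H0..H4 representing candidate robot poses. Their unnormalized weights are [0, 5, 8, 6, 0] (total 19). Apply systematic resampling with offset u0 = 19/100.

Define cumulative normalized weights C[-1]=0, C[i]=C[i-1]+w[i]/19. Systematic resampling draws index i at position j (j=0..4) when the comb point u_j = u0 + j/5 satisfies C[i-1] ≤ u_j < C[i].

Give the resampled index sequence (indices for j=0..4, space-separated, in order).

1 2 2 3 3

C = [0, 5/19, 13/19, 1, 1]
j=0: u_0=19/100 ∈ [0, 5/19) → index 1
j=1: u_1=39/100 ∈ [5/19, 13/19) → index 2
j=2: u_2=59/100 ∈ [5/19, 13/19) → index 2
j=3: u_3=79/100 ∈ [13/19, 1) → index 3
j=4: u_4=99/100 ∈ [13/19, 1) → index 3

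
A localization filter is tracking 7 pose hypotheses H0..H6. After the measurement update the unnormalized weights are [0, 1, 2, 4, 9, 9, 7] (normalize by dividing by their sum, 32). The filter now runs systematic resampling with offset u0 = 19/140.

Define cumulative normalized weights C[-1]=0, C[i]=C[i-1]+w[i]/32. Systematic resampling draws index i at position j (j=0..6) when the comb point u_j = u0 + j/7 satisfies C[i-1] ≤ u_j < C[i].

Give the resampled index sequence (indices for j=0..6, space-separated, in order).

3 4 4 5 5 6 6

C = [0, 1/32, 3/32, 7/32, 1/2, 25/32, 1]
j=0: u_0=19/140 ∈ [3/32, 7/32) → index 3
j=1: u_1=39/140 ∈ [7/32, 1/2) → index 4
j=2: u_2=59/140 ∈ [7/32, 1/2) → index 4
j=3: u_3=79/140 ∈ [1/2, 25/32) → index 5
j=4: u_4=99/140 ∈ [1/2, 25/32) → index 5
j=5: u_5=17/20 ∈ [25/32, 1) → index 6
j=6: u_6=139/140 ∈ [25/32, 1) → index 6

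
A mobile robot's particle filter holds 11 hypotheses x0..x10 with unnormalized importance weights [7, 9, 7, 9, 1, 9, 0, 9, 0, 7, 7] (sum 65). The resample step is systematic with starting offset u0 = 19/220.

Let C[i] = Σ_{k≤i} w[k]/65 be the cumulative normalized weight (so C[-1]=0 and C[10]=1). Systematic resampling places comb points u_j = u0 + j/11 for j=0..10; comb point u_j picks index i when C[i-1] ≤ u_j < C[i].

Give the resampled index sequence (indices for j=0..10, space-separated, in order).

0 1 2 3 3 5 5 7 9 10 10

C = [7/65, 16/65, 23/65, 32/65, 33/65, 42/65, 42/65, 51/65, 51/65, 58/65, 1]
j=0: u_0=19/220 ∈ [0, 7/65) → index 0
j=1: u_1=39/220 ∈ [7/65, 16/65) → index 1
j=2: u_2=59/220 ∈ [16/65, 23/65) → index 2
j=3: u_3=79/220 ∈ [23/65, 32/65) → index 3
j=4: u_4=9/20 ∈ [23/65, 32/65) → index 3
j=5: u_5=119/220 ∈ [33/65, 42/65) → index 5
j=6: u_6=139/220 ∈ [33/65, 42/65) → index 5
j=7: u_7=159/220 ∈ [42/65, 51/65) → index 7
j=8: u_8=179/220 ∈ [51/65, 58/65) → index 9
j=9: u_9=199/220 ∈ [58/65, 1) → index 10
j=10: u_10=219/220 ∈ [58/65, 1) → index 10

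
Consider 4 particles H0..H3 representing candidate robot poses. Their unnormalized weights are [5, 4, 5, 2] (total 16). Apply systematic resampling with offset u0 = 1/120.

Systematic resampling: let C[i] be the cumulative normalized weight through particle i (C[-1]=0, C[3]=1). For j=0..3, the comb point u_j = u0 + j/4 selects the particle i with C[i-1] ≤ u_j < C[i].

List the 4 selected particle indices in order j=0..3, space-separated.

0 0 1 2

C = [5/16, 9/16, 7/8, 1]
j=0: u_0=1/120 ∈ [0, 5/16) → index 0
j=1: u_1=31/120 ∈ [0, 5/16) → index 0
j=2: u_2=61/120 ∈ [5/16, 9/16) → index 1
j=3: u_3=91/120 ∈ [9/16, 7/8) → index 2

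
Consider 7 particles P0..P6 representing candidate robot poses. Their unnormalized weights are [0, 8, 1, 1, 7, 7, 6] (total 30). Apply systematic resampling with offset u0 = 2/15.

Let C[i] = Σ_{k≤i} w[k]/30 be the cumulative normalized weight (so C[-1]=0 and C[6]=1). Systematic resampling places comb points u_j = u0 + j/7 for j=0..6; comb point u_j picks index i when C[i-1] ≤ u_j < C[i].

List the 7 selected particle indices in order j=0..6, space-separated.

1 2 4 4 5 6 6

C = [0, 4/15, 3/10, 1/3, 17/30, 4/5, 1]
j=0: u_0=2/15 ∈ [0, 4/15) → index 1
j=1: u_1=29/105 ∈ [4/15, 3/10) → index 2
j=2: u_2=44/105 ∈ [1/3, 17/30) → index 4
j=3: u_3=59/105 ∈ [1/3, 17/30) → index 4
j=4: u_4=74/105 ∈ [17/30, 4/5) → index 5
j=5: u_5=89/105 ∈ [4/5, 1) → index 6
j=6: u_6=104/105 ∈ [4/5, 1) → index 6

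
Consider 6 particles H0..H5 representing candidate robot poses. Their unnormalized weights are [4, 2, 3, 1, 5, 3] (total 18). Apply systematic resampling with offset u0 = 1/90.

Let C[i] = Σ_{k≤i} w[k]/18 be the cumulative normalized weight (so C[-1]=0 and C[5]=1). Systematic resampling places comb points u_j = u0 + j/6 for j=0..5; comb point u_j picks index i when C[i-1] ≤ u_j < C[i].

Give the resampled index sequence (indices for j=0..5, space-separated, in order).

C = [2/9, 1/3, 1/2, 5/9, 5/6, 1]
j=0: u_0=1/90 ∈ [0, 2/9) → index 0
j=1: u_1=8/45 ∈ [0, 2/9) → index 0
j=2: u_2=31/90 ∈ [1/3, 1/2) → index 2
j=3: u_3=23/45 ∈ [1/2, 5/9) → index 3
j=4: u_4=61/90 ∈ [5/9, 5/6) → index 4
j=5: u_5=38/45 ∈ [5/6, 1) → index 5

0 0 2 3 4 5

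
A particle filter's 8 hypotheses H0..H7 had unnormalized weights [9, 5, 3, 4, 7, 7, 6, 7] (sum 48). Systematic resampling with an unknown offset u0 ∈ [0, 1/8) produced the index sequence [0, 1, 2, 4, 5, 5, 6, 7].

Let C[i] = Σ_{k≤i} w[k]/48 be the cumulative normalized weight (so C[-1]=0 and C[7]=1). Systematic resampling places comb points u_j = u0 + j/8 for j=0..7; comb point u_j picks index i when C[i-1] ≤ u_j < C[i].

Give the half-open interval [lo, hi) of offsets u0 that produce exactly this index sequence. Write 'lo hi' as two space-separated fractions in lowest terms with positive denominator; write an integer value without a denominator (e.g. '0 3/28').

C = [3/16, 7/24, 17/48, 7/16, 7/12, 35/48, 41/48, 1]
j=0 picked index 0: u0 ∈ [0, 3/16)
j=1 picked index 1: u0 ∈ [1/16, 1/6)
j=2 picked index 2: u0 ∈ [1/24, 5/48)
j=3 picked index 4: u0 ∈ [1/16, 5/24)
j=4 picked index 5: u0 ∈ [1/12, 11/48)
j=5 picked index 5: u0 ∈ [-1/24, 5/48)
j=6 picked index 6: u0 ∈ [-1/48, 5/48)
j=7 picked index 7: u0 ∈ [-1/48, 1/8)
intersection: [1/12, 5/48)

1/12 5/48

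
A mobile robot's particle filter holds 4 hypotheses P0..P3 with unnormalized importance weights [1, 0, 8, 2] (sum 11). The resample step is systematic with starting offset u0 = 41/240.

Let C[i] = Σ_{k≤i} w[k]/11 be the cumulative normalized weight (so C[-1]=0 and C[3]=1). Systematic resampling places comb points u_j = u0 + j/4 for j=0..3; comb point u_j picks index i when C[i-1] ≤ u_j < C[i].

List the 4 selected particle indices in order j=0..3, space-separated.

C = [1/11, 1/11, 9/11, 1]
j=0: u_0=41/240 ∈ [1/11, 9/11) → index 2
j=1: u_1=101/240 ∈ [1/11, 9/11) → index 2
j=2: u_2=161/240 ∈ [1/11, 9/11) → index 2
j=3: u_3=221/240 ∈ [9/11, 1) → index 3

2 2 2 3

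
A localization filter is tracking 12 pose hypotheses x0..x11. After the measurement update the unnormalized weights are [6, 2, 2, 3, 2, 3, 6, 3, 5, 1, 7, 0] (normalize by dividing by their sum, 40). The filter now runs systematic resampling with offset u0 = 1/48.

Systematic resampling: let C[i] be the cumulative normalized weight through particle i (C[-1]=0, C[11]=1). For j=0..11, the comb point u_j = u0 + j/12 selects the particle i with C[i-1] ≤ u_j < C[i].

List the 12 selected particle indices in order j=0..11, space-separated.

0 0 1 3 4 5 6 7 8 8 10 10

C = [3/20, 1/5, 1/4, 13/40, 3/8, 9/20, 3/5, 27/40, 4/5, 33/40, 1, 1]
j=0: u_0=1/48 ∈ [0, 3/20) → index 0
j=1: u_1=5/48 ∈ [0, 3/20) → index 0
j=2: u_2=3/16 ∈ [3/20, 1/5) → index 1
j=3: u_3=13/48 ∈ [1/4, 13/40) → index 3
j=4: u_4=17/48 ∈ [13/40, 3/8) → index 4
j=5: u_5=7/16 ∈ [3/8, 9/20) → index 5
j=6: u_6=25/48 ∈ [9/20, 3/5) → index 6
j=7: u_7=29/48 ∈ [3/5, 27/40) → index 7
j=8: u_8=11/16 ∈ [27/40, 4/5) → index 8
j=9: u_9=37/48 ∈ [27/40, 4/5) → index 8
j=10: u_10=41/48 ∈ [33/40, 1) → index 10
j=11: u_11=15/16 ∈ [33/40, 1) → index 10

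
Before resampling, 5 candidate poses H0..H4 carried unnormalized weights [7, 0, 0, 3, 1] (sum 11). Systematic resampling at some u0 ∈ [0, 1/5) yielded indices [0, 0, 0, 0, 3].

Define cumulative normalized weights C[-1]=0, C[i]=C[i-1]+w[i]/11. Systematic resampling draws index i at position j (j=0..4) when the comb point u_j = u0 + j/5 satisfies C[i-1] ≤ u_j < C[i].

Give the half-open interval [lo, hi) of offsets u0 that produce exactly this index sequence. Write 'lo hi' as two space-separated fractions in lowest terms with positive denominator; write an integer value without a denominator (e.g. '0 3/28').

0 2/55

C = [7/11, 7/11, 7/11, 10/11, 1]
j=0 picked index 0: u0 ∈ [0, 7/11)
j=1 picked index 0: u0 ∈ [-1/5, 24/55)
j=2 picked index 0: u0 ∈ [-2/5, 13/55)
j=3 picked index 0: u0 ∈ [-3/5, 2/55)
j=4 picked index 3: u0 ∈ [-9/55, 6/55)
intersection: [0, 2/55)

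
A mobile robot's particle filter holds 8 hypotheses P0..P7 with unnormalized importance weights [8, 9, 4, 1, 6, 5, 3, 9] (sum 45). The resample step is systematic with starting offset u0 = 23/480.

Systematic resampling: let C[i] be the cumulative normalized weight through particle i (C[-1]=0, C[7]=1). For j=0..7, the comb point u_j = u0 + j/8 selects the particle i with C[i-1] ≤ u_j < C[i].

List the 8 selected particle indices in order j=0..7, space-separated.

C = [8/45, 17/45, 7/15, 22/45, 28/45, 11/15, 4/5, 1]
j=0: u_0=23/480 ∈ [0, 8/45) → index 0
j=1: u_1=83/480 ∈ [0, 8/45) → index 0
j=2: u_2=143/480 ∈ [8/45, 17/45) → index 1
j=3: u_3=203/480 ∈ [17/45, 7/15) → index 2
j=4: u_4=263/480 ∈ [22/45, 28/45) → index 4
j=5: u_5=323/480 ∈ [28/45, 11/15) → index 5
j=6: u_6=383/480 ∈ [11/15, 4/5) → index 6
j=7: u_7=443/480 ∈ [4/5, 1) → index 7

0 0 1 2 4 5 6 7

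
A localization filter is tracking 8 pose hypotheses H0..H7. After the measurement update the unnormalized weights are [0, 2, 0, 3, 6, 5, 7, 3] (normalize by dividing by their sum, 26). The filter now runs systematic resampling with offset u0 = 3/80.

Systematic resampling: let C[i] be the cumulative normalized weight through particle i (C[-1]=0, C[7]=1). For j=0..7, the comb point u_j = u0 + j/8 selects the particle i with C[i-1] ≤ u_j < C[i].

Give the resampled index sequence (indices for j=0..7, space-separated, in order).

1 3 4 4 5 6 6 7

C = [0, 1/13, 1/13, 5/26, 11/26, 8/13, 23/26, 1]
j=0: u_0=3/80 ∈ [0, 1/13) → index 1
j=1: u_1=13/80 ∈ [1/13, 5/26) → index 3
j=2: u_2=23/80 ∈ [5/26, 11/26) → index 4
j=3: u_3=33/80 ∈ [5/26, 11/26) → index 4
j=4: u_4=43/80 ∈ [11/26, 8/13) → index 5
j=5: u_5=53/80 ∈ [8/13, 23/26) → index 6
j=6: u_6=63/80 ∈ [8/13, 23/26) → index 6
j=7: u_7=73/80 ∈ [23/26, 1) → index 7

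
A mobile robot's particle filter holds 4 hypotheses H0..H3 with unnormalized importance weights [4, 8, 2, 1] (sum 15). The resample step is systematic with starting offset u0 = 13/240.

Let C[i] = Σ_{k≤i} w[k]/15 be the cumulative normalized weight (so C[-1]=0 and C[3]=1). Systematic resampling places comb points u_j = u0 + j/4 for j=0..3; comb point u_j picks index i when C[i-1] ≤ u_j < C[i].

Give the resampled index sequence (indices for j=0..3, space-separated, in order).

0 1 1 2

C = [4/15, 4/5, 14/15, 1]
j=0: u_0=13/240 ∈ [0, 4/15) → index 0
j=1: u_1=73/240 ∈ [4/15, 4/5) → index 1
j=2: u_2=133/240 ∈ [4/15, 4/5) → index 1
j=3: u_3=193/240 ∈ [4/5, 14/15) → index 2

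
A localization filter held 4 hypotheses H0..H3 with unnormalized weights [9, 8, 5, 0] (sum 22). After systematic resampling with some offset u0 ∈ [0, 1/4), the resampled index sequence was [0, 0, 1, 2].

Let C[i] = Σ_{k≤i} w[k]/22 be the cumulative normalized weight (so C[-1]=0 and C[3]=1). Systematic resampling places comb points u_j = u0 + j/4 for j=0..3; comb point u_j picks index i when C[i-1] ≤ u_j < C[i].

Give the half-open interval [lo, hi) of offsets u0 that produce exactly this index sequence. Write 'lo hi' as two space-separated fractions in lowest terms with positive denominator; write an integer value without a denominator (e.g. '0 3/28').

1/44 7/44

C = [9/22, 17/22, 1, 1]
j=0 picked index 0: u0 ∈ [0, 9/22)
j=1 picked index 0: u0 ∈ [-1/4, 7/44)
j=2 picked index 1: u0 ∈ [-1/11, 3/11)
j=3 picked index 2: u0 ∈ [1/44, 1/4)
intersection: [1/44, 7/44)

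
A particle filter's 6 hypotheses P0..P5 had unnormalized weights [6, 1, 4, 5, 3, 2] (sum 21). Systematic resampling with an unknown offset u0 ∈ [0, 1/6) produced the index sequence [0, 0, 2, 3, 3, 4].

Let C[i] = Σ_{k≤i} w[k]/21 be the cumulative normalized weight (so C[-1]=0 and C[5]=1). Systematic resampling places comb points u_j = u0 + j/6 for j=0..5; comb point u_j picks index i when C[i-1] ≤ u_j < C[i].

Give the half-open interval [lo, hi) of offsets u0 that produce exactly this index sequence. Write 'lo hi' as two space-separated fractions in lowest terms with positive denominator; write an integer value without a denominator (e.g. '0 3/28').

1/42 1/14

C = [2/7, 1/3, 11/21, 16/21, 19/21, 1]
j=0 picked index 0: u0 ∈ [0, 2/7)
j=1 picked index 0: u0 ∈ [-1/6, 5/42)
j=2 picked index 2: u0 ∈ [0, 4/21)
j=3 picked index 3: u0 ∈ [1/42, 11/42)
j=4 picked index 3: u0 ∈ [-1/7, 2/21)
j=5 picked index 4: u0 ∈ [-1/14, 1/14)
intersection: [1/42, 1/14)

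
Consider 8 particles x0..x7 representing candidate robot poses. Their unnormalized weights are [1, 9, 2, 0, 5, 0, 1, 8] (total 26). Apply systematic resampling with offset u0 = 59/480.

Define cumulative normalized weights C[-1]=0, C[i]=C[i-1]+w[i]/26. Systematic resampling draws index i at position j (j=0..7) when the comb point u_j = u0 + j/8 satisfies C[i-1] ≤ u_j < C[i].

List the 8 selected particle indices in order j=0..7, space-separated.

1 1 1 4 4 7 7 7

C = [1/26, 5/13, 6/13, 6/13, 17/26, 17/26, 9/13, 1]
j=0: u_0=59/480 ∈ [1/26, 5/13) → index 1
j=1: u_1=119/480 ∈ [1/26, 5/13) → index 1
j=2: u_2=179/480 ∈ [1/26, 5/13) → index 1
j=3: u_3=239/480 ∈ [6/13, 17/26) → index 4
j=4: u_4=299/480 ∈ [6/13, 17/26) → index 4
j=5: u_5=359/480 ∈ [9/13, 1) → index 7
j=6: u_6=419/480 ∈ [9/13, 1) → index 7
j=7: u_7=479/480 ∈ [9/13, 1) → index 7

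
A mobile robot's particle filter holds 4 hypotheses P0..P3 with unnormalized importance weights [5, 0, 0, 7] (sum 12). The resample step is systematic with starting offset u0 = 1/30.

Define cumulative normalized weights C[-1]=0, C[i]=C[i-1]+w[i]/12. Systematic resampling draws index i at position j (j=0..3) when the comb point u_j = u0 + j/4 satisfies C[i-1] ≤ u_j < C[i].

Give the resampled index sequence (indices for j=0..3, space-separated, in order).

C = [5/12, 5/12, 5/12, 1]
j=0: u_0=1/30 ∈ [0, 5/12) → index 0
j=1: u_1=17/60 ∈ [0, 5/12) → index 0
j=2: u_2=8/15 ∈ [5/12, 1) → index 3
j=3: u_3=47/60 ∈ [5/12, 1) → index 3

0 0 3 3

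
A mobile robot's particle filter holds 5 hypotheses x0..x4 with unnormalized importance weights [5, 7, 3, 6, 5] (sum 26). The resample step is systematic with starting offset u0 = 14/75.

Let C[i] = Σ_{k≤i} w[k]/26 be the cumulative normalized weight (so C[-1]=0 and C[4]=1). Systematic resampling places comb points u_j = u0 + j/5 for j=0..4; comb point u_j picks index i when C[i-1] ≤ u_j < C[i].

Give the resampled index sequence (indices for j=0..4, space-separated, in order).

0 1 3 3 4

C = [5/26, 6/13, 15/26, 21/26, 1]
j=0: u_0=14/75 ∈ [0, 5/26) → index 0
j=1: u_1=29/75 ∈ [5/26, 6/13) → index 1
j=2: u_2=44/75 ∈ [15/26, 21/26) → index 3
j=3: u_3=59/75 ∈ [15/26, 21/26) → index 3
j=4: u_4=74/75 ∈ [21/26, 1) → index 4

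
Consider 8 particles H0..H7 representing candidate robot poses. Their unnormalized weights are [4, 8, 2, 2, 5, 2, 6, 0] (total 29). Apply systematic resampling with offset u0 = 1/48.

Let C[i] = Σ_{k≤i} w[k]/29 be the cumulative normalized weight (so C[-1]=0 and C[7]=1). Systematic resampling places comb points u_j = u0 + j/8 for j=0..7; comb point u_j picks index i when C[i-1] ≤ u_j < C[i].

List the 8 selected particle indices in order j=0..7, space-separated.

C = [4/29, 12/29, 14/29, 16/29, 21/29, 23/29, 1, 1]
j=0: u_0=1/48 ∈ [0, 4/29) → index 0
j=1: u_1=7/48 ∈ [4/29, 12/29) → index 1
j=2: u_2=13/48 ∈ [4/29, 12/29) → index 1
j=3: u_3=19/48 ∈ [4/29, 12/29) → index 1
j=4: u_4=25/48 ∈ [14/29, 16/29) → index 3
j=5: u_5=31/48 ∈ [16/29, 21/29) → index 4
j=6: u_6=37/48 ∈ [21/29, 23/29) → index 5
j=7: u_7=43/48 ∈ [23/29, 1) → index 6

0 1 1 1 3 4 5 6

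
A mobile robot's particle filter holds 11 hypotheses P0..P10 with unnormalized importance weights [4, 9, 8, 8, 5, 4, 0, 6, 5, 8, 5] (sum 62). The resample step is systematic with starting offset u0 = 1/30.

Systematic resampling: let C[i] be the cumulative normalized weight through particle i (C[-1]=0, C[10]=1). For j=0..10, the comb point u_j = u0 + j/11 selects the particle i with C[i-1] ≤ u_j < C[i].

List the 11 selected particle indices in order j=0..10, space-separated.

C = [2/31, 13/62, 21/62, 29/62, 17/31, 19/31, 19/31, 22/31, 49/62, 57/62, 1]
j=0: u_0=1/30 ∈ [0, 2/31) → index 0
j=1: u_1=41/330 ∈ [2/31, 13/62) → index 1
j=2: u_2=71/330 ∈ [13/62, 21/62) → index 2
j=3: u_3=101/330 ∈ [13/62, 21/62) → index 2
j=4: u_4=131/330 ∈ [21/62, 29/62) → index 3
j=5: u_5=161/330 ∈ [29/62, 17/31) → index 4
j=6: u_6=191/330 ∈ [17/31, 19/31) → index 5
j=7: u_7=221/330 ∈ [19/31, 22/31) → index 7
j=8: u_8=251/330 ∈ [22/31, 49/62) → index 8
j=9: u_9=281/330 ∈ [49/62, 57/62) → index 9
j=10: u_10=311/330 ∈ [57/62, 1) → index 10

0 1 2 2 3 4 5 7 8 9 10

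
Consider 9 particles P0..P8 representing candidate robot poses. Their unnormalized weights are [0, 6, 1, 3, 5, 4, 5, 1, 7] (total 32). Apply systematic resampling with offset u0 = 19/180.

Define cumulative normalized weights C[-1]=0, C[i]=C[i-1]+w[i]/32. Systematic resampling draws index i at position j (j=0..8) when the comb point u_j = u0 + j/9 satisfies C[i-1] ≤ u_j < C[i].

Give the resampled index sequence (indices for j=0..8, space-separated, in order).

C = [0, 3/16, 7/32, 5/16, 15/32, 19/32, 3/4, 25/32, 1]
j=0: u_0=19/180 ∈ [0, 3/16) → index 1
j=1: u_1=13/60 ∈ [3/16, 7/32) → index 2
j=2: u_2=59/180 ∈ [5/16, 15/32) → index 4
j=3: u_3=79/180 ∈ [5/16, 15/32) → index 4
j=4: u_4=11/20 ∈ [15/32, 19/32) → index 5
j=5: u_5=119/180 ∈ [19/32, 3/4) → index 6
j=6: u_6=139/180 ∈ [3/4, 25/32) → index 7
j=7: u_7=53/60 ∈ [25/32, 1) → index 8
j=8: u_8=179/180 ∈ [25/32, 1) → index 8

1 2 4 4 5 6 7 8 8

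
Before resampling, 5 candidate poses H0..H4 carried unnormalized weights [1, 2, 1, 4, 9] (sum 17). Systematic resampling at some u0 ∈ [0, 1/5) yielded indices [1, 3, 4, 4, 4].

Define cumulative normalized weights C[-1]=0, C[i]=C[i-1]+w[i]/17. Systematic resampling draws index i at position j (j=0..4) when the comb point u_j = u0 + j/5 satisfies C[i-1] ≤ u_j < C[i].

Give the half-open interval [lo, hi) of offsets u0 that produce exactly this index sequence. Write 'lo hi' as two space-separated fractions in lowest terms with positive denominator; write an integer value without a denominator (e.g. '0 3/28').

6/85 3/17

C = [1/17, 3/17, 4/17, 8/17, 1]
j=0 picked index 1: u0 ∈ [1/17, 3/17)
j=1 picked index 3: u0 ∈ [3/85, 23/85)
j=2 picked index 4: u0 ∈ [6/85, 3/5)
j=3 picked index 4: u0 ∈ [-11/85, 2/5)
j=4 picked index 4: u0 ∈ [-28/85, 1/5)
intersection: [6/85, 3/17)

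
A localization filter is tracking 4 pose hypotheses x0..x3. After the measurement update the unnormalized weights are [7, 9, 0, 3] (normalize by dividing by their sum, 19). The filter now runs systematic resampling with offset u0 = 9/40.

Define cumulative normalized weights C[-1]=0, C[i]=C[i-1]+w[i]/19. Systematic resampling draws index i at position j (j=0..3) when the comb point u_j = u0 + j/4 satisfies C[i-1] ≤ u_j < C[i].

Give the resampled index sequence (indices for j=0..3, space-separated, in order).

C = [7/19, 16/19, 16/19, 1]
j=0: u_0=9/40 ∈ [0, 7/19) → index 0
j=1: u_1=19/40 ∈ [7/19, 16/19) → index 1
j=2: u_2=29/40 ∈ [7/19, 16/19) → index 1
j=3: u_3=39/40 ∈ [16/19, 1) → index 3

0 1 1 3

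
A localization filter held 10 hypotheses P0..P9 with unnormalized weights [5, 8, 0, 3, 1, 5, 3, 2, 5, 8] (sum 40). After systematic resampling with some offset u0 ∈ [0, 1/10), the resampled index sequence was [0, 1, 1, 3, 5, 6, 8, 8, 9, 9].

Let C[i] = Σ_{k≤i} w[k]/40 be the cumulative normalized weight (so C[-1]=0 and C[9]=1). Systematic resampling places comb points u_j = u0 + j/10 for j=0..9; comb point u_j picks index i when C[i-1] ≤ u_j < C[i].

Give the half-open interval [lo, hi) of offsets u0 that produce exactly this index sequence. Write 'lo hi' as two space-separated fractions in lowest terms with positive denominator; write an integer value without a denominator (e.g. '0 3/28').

3/40 1/10

C = [1/8, 13/40, 13/40, 2/5, 17/40, 11/20, 5/8, 27/40, 4/5, 1]
j=0 picked index 0: u0 ∈ [0, 1/8)
j=1 picked index 1: u0 ∈ [1/40, 9/40)
j=2 picked index 1: u0 ∈ [-3/40, 1/8)
j=3 picked index 3: u0 ∈ [1/40, 1/10)
j=4 picked index 5: u0 ∈ [1/40, 3/20)
j=5 picked index 6: u0 ∈ [1/20, 1/8)
j=6 picked index 8: u0 ∈ [3/40, 1/5)
j=7 picked index 8: u0 ∈ [-1/40, 1/10)
j=8 picked index 9: u0 ∈ [0, 1/5)
j=9 picked index 9: u0 ∈ [-1/10, 1/10)
intersection: [3/40, 1/10)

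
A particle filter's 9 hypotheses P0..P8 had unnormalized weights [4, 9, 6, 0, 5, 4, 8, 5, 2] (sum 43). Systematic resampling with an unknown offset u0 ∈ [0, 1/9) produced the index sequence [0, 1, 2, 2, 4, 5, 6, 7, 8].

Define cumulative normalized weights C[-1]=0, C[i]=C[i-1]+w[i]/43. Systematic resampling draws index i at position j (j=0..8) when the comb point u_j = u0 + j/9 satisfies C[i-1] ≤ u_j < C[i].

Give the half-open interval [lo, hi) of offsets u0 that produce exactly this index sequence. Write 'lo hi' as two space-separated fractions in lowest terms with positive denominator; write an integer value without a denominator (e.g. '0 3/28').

C = [4/43, 13/43, 19/43, 19/43, 24/43, 28/43, 36/43, 41/43, 1]
j=0 picked index 0: u0 ∈ [0, 4/43)
j=1 picked index 1: u0 ∈ [-7/387, 74/387)
j=2 picked index 2: u0 ∈ [31/387, 85/387)
j=3 picked index 2: u0 ∈ [-4/129, 14/129)
j=4 picked index 4: u0 ∈ [-1/387, 44/387)
j=5 picked index 5: u0 ∈ [1/387, 37/387)
j=6 picked index 6: u0 ∈ [-2/129, 22/129)
j=7 picked index 7: u0 ∈ [23/387, 68/387)
j=8 picked index 8: u0 ∈ [25/387, 1/9)
intersection: [31/387, 4/43)

31/387 4/43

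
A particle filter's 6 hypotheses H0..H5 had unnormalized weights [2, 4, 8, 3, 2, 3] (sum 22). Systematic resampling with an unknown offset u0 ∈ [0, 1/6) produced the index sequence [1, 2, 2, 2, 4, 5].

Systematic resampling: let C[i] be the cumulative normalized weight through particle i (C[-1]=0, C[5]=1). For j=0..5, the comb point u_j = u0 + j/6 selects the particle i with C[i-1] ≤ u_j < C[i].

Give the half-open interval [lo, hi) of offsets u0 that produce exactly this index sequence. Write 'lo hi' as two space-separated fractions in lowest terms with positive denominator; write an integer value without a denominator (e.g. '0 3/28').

C = [1/11, 3/11, 7/11, 17/22, 19/22, 1]
j=0 picked index 1: u0 ∈ [1/11, 3/11)
j=1 picked index 2: u0 ∈ [7/66, 31/66)
j=2 picked index 2: u0 ∈ [-2/33, 10/33)
j=3 picked index 2: u0 ∈ [-5/22, 3/22)
j=4 picked index 4: u0 ∈ [7/66, 13/66)
j=5 picked index 5: u0 ∈ [1/33, 1/6)
intersection: [7/66, 3/22)

7/66 3/22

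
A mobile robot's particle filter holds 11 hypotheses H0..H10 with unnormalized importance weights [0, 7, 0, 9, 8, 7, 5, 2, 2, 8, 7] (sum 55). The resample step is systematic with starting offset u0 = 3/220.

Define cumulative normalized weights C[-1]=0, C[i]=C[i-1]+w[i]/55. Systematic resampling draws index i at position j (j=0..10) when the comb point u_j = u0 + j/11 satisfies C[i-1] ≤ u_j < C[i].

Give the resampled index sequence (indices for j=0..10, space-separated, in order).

1 1 3 3 4 5 5 6 9 9 10

C = [0, 7/55, 7/55, 16/55, 24/55, 31/55, 36/55, 38/55, 8/11, 48/55, 1]
j=0: u_0=3/220 ∈ [0, 7/55) → index 1
j=1: u_1=23/220 ∈ [0, 7/55) → index 1
j=2: u_2=43/220 ∈ [7/55, 16/55) → index 3
j=3: u_3=63/220 ∈ [7/55, 16/55) → index 3
j=4: u_4=83/220 ∈ [16/55, 24/55) → index 4
j=5: u_5=103/220 ∈ [24/55, 31/55) → index 5
j=6: u_6=123/220 ∈ [24/55, 31/55) → index 5
j=7: u_7=13/20 ∈ [31/55, 36/55) → index 6
j=8: u_8=163/220 ∈ [8/11, 48/55) → index 9
j=9: u_9=183/220 ∈ [8/11, 48/55) → index 9
j=10: u_10=203/220 ∈ [48/55, 1) → index 10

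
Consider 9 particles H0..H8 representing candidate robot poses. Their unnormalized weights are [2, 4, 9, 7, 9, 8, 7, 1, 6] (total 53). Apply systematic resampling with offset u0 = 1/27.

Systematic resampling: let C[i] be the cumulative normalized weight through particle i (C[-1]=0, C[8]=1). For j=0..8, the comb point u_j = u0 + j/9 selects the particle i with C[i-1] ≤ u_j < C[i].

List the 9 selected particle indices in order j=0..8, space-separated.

C = [2/53, 6/53, 15/53, 22/53, 31/53, 39/53, 46/53, 47/53, 1]
j=0: u_0=1/27 ∈ [0, 2/53) → index 0
j=1: u_1=4/27 ∈ [6/53, 15/53) → index 2
j=2: u_2=7/27 ∈ [6/53, 15/53) → index 2
j=3: u_3=10/27 ∈ [15/53, 22/53) → index 3
j=4: u_4=13/27 ∈ [22/53, 31/53) → index 4
j=5: u_5=16/27 ∈ [31/53, 39/53) → index 5
j=6: u_6=19/27 ∈ [31/53, 39/53) → index 5
j=7: u_7=22/27 ∈ [39/53, 46/53) → index 6
j=8: u_8=25/27 ∈ [47/53, 1) → index 8

0 2 2 3 4 5 5 6 8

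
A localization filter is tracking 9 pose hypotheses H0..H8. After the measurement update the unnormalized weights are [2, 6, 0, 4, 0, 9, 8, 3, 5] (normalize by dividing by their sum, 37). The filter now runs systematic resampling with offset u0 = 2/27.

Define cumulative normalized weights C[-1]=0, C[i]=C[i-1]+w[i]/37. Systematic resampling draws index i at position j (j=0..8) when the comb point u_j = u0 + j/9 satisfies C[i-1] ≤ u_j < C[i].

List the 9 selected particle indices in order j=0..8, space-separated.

1 1 3 5 5 6 6 7 8

C = [2/37, 8/37, 8/37, 12/37, 12/37, 21/37, 29/37, 32/37, 1]
j=0: u_0=2/27 ∈ [2/37, 8/37) → index 1
j=1: u_1=5/27 ∈ [2/37, 8/37) → index 1
j=2: u_2=8/27 ∈ [8/37, 12/37) → index 3
j=3: u_3=11/27 ∈ [12/37, 21/37) → index 5
j=4: u_4=14/27 ∈ [12/37, 21/37) → index 5
j=5: u_5=17/27 ∈ [21/37, 29/37) → index 6
j=6: u_6=20/27 ∈ [21/37, 29/37) → index 6
j=7: u_7=23/27 ∈ [29/37, 32/37) → index 7
j=8: u_8=26/27 ∈ [32/37, 1) → index 8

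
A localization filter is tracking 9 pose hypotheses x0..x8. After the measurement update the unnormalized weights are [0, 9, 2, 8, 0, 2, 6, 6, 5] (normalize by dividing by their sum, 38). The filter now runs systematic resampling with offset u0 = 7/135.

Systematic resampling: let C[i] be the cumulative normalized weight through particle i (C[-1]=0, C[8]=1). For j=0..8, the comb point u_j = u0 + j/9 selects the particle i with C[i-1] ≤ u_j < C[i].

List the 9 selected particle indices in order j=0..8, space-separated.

1 1 2 3 3 6 7 7 8

C = [0, 9/38, 11/38, 1/2, 1/2, 21/38, 27/38, 33/38, 1]
j=0: u_0=7/135 ∈ [0, 9/38) → index 1
j=1: u_1=22/135 ∈ [0, 9/38) → index 1
j=2: u_2=37/135 ∈ [9/38, 11/38) → index 2
j=3: u_3=52/135 ∈ [11/38, 1/2) → index 3
j=4: u_4=67/135 ∈ [11/38, 1/2) → index 3
j=5: u_5=82/135 ∈ [21/38, 27/38) → index 6
j=6: u_6=97/135 ∈ [27/38, 33/38) → index 7
j=7: u_7=112/135 ∈ [27/38, 33/38) → index 7
j=8: u_8=127/135 ∈ [33/38, 1) → index 8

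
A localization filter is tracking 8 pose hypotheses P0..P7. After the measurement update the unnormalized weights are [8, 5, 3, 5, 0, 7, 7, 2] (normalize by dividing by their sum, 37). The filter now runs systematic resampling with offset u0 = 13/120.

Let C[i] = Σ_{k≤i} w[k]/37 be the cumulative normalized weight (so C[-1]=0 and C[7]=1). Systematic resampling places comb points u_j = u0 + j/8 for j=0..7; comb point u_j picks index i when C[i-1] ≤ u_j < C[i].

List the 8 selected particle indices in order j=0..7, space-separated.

0 1 2 3 5 5 6 7

C = [8/37, 13/37, 16/37, 21/37, 21/37, 28/37, 35/37, 1]
j=0: u_0=13/120 ∈ [0, 8/37) → index 0
j=1: u_1=7/30 ∈ [8/37, 13/37) → index 1
j=2: u_2=43/120 ∈ [13/37, 16/37) → index 2
j=3: u_3=29/60 ∈ [16/37, 21/37) → index 3
j=4: u_4=73/120 ∈ [21/37, 28/37) → index 5
j=5: u_5=11/15 ∈ [21/37, 28/37) → index 5
j=6: u_6=103/120 ∈ [28/37, 35/37) → index 6
j=7: u_7=59/60 ∈ [35/37, 1) → index 7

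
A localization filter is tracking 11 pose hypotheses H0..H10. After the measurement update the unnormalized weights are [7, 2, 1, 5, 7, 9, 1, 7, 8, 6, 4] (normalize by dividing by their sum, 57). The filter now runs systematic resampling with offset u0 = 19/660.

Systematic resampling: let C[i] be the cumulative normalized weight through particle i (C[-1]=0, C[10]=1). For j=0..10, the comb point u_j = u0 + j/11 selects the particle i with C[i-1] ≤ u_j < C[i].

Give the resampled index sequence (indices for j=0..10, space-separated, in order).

C = [7/57, 3/19, 10/57, 5/19, 22/57, 31/57, 32/57, 13/19, 47/57, 53/57, 1]
j=0: u_0=19/660 ∈ [0, 7/57) → index 0
j=1: u_1=79/660 ∈ [0, 7/57) → index 0
j=2: u_2=139/660 ∈ [10/57, 5/19) → index 3
j=3: u_3=199/660 ∈ [5/19, 22/57) → index 4
j=4: u_4=259/660 ∈ [22/57, 31/57) → index 5
j=5: u_5=29/60 ∈ [22/57, 31/57) → index 5
j=6: u_6=379/660 ∈ [32/57, 13/19) → index 7
j=7: u_7=439/660 ∈ [32/57, 13/19) → index 7
j=8: u_8=499/660 ∈ [13/19, 47/57) → index 8
j=9: u_9=559/660 ∈ [47/57, 53/57) → index 9
j=10: u_10=619/660 ∈ [53/57, 1) → index 10

0 0 3 4 5 5 7 7 8 9 10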